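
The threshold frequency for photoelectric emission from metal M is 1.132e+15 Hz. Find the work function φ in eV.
4.68 eV

At the threshold frequency, photon energy equals work function:
φ = hf₀

Calculating:
φ = (6.626×10⁻³⁴ J·s)(1.132e+15 Hz)
φ = 4.68 eV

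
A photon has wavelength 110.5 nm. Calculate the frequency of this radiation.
2.7131e+15 Hz

Using the wave equation: c = fλ

Solving for frequency:
f = c/λ = (3×10⁸ m/s) / (110.5×10⁻⁹ m)
f = 2.7131e+15 Hz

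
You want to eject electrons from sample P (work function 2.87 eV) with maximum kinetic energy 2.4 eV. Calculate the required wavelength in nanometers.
235.26 nm

From Einstein's equation: KE_max = hc/λ - φ

Rearranging for λ:
hc/λ = KE_max + φ
λ = hc/(KE_max + φ)

Required photon energy:
E_photon = KE_max + φ = 2.4 + 2.87 = 5.27 eV

Required wavelength:
λ = hc/E_photon = (6.626×10⁻³⁴)(3×10⁸) / (5.27 × 1.602×10⁻¹⁹)
λ = 235.26 nm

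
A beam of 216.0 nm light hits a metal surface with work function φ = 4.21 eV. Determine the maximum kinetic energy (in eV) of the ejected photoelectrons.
1.5300 eV

Using Einstein's photoelectric equation: KE_max = hf - φ = hc/λ - φ

First, calculate the photon energy:
E_photon = hc/λ = (6.626×10⁻³⁴ J·s)(3×10⁸ m/s) / (216.0×10⁻⁹ m)
E_photon = 5.7400 eV

Then, the maximum kinetic energy:
KE_max = E_photon - φ = 5.7400 eV - 4.21 eV = 1.5300 eV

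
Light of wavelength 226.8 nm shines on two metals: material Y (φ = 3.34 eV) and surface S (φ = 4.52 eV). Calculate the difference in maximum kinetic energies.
1.1800 eV

Using KE_max = hc/λ - φ for each metal:

Photon energy: E = hc/λ = 5.4667 eV

For material Y (φ₁ = 3.34 eV):
KE₁ = E - φ₁ = 5.4667 - 3.34 = 2.1267 eV

For surface S (φ₂ = 4.52 eV):
KE₂ = E - φ₂ = 5.4667 - 4.52 = 0.9467 eV

Difference:
ΔKE = KE₁ - KE₂ = 2.1267 - 0.9467 = 1.1800 eV

Note: The difference equals the difference in work functions: 4.52 - 3.34 = 1.18 eV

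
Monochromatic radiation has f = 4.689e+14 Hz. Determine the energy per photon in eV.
1.9392 eV

Using E = hf:

E = hf = (6.626×10⁻³⁴ J·s)(4.689e+14 Hz)
E = 1.9392 eV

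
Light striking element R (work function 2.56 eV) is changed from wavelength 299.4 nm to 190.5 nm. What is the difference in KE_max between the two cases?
2.3673 eV

Using Einstein's equation: KE_max = hc/λ - φ

For λ₁ = 299.4 nm:
KE₁ = hc/λ₁ - φ = 4.1411 - 2.56 = 1.5811 eV

For λ₂ = 190.5 nm:
KE₂ = hc/λ₂ - φ = 6.5084 - 2.56 = 3.9484 eV

Change in KE:
ΔKE = KE₂ - KE₁ = 3.9484 - 1.5811 = 2.3673 eV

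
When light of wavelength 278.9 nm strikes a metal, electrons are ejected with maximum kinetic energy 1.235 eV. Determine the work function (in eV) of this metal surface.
3.21 eV

From Einstein's photoelectric equation: KE_max = hf - φ = hc/λ - φ

Rearranging for φ:
φ = hc/λ - KE_max

Calculate photon energy:
E_photon = hc/λ = 4.4455 eV

Therefore:
φ = 4.4455 - 1.235 = 3.21 eV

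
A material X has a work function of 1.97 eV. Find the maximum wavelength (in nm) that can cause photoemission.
629.36 nm

The threshold wavelength is when the photon energy equals the work function:
hc/λ₀ = φ

Solving for λ₀:
λ₀ = hc/φ = (6.626×10⁻³⁴ J·s)(3×10⁸ m/s) / (1.97 eV × 1.602×10⁻¹⁹ J/eV)
λ₀ = 629.36 nm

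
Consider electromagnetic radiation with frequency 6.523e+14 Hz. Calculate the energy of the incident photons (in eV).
2.6977 eV

Using E = hf:

E = hf = (6.626×10⁻³⁴ J·s)(6.523e+14 Hz)
E = 2.6977 eV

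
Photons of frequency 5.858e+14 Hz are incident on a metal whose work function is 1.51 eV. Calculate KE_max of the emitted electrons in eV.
0.9127 eV

Using Einstein's photoelectric equation: KE_max = hf - φ

First, calculate the photon energy:
E_photon = hf = (6.626×10⁻³⁴ J·s)(5.858e+14 Hz)
E_photon = 2.4227 eV

Then, the maximum kinetic energy:
KE_max = E_photon - φ = 2.4227 eV - 1.51 eV = 0.9127 eV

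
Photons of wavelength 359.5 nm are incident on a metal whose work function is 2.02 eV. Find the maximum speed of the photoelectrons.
7.0894e+05 m/s

First, find the maximum kinetic energy:
E_photon = hc/λ = 3.4488 eV
KE_max = E_photon - φ = 3.4488 - 2.02 = 1.4288 eV

Convert to Joules: KE_max = 1.4288 × 1.602×10⁻¹⁹ J = 2.2892e-19 J

Then use KE = ½mv² to find velocity:
v = √(2·KE/m) = √(2 × 2.2892e-19 J / 9.109e-31 kg)
v = 7.0894e+05 m/s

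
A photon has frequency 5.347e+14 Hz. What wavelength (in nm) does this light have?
560.67 nm

Using the wave equation: c = fλ

Solving for wavelength:
λ = c/f = (3×10⁸ m/s) / (5.347e+14 Hz)
λ = 560.67 nm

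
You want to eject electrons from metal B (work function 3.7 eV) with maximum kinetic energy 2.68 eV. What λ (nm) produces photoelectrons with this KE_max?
194.33 nm

From Einstein's equation: KE_max = hc/λ - φ

Rearranging for λ:
hc/λ = KE_max + φ
λ = hc/(KE_max + φ)

Required photon energy:
E_photon = KE_max + φ = 2.68 + 3.7 = 6.38 eV

Required wavelength:
λ = hc/E_photon = (6.626×10⁻³⁴)(3×10⁸) / (6.38 × 1.602×10⁻¹⁹)
λ = 194.33 nm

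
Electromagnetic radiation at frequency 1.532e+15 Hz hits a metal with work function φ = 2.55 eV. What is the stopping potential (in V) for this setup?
3.7858 V

The stopping potential V_s satisfies: eV_s = KE_max

First, find KE_max using Einstein's equation:
E_photon = hf = (6.626×10⁻³⁴ J·s)(1.532e+15 Hz) = 6.3358 eV
KE_max = E_photon - φ = 6.3358 - 2.55 = 3.7858 eV

Since eV_s = KE_max:
V_s = KE_max/e = 3.7858 V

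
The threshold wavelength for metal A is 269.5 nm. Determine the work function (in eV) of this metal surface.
4.60 eV

At the threshold wavelength, photon energy equals work function:
φ = hc/λ₀

Calculating:
φ = (6.626×10⁻³⁴ J·s)(3×10⁸ m/s) / (269.5×10⁻⁹ m)
φ = 4.60 eV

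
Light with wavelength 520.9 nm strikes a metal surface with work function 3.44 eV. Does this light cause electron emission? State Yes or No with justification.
No

For photoemission, the photon energy must exceed the work function.

Photon energy: E = hc/λ = 2.3802 eV
Work function: φ = 3.44 eV

Since E_photon (2.3802 eV) < φ (3.44 eV), photoemission will NOT occur.
The threshold wavelength is λ₀ = hc/φ = 360.4 nm.
Since 520.9 nm > 360.4 nm, the photons lack sufficient energy.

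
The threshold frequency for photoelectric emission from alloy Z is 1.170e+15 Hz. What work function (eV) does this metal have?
4.84 eV

At the threshold frequency, photon energy equals work function:
φ = hf₀

Calculating:
φ = (6.626×10⁻³⁴ J·s)(1.170e+15 Hz)
φ = 4.84 eV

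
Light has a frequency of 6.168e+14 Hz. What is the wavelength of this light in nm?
486.04 nm

Using the wave equation: c = fλ

Solving for wavelength:
λ = c/f = (3×10⁸ m/s) / (6.168e+14 Hz)
λ = 486.04 nm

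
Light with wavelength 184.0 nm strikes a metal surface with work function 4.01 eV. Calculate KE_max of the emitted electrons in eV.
2.7283 eV

Using Einstein's photoelectric equation: KE_max = hf - φ = hc/λ - φ

First, calculate the photon energy:
E_photon = hc/λ = (6.626×10⁻³⁴ J·s)(3×10⁸ m/s) / (184.0×10⁻⁹ m)
E_photon = 6.7383 eV

Then, the maximum kinetic energy:
KE_max = E_photon - φ = 6.7383 eV - 4.01 eV = 2.7283 eV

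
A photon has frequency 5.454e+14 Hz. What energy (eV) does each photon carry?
2.2556 eV

Using E = hf:

E = hf = (6.626×10⁻³⁴ J·s)(5.454e+14 Hz)
E = 2.2556 eV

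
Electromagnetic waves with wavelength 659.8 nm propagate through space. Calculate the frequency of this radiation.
4.5437e+14 Hz

Using the wave equation: c = fλ

Solving for frequency:
f = c/λ = (3×10⁸ m/s) / (659.8×10⁻⁹ m)
f = 4.5437e+14 Hz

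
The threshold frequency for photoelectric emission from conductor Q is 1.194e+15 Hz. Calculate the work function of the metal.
4.94 eV

At the threshold frequency, photon energy equals work function:
φ = hf₀

Calculating:
φ = (6.626×10⁻³⁴ J·s)(1.194e+15 Hz)
φ = 4.94 eV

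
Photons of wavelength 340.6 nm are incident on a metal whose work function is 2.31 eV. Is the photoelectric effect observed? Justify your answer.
Yes

For photoemission, the photon energy must exceed the work function.

Photon energy: E = hc/λ = 3.6402 eV
Work function: φ = 2.31 eV

Since E_photon (3.6402 eV) > φ (2.31 eV), photoemission WILL occur.
The threshold wavelength is λ₀ = hc/φ = 536.7 nm.
Since 340.6 nm < 536.7 nm, the light has sufficient energy.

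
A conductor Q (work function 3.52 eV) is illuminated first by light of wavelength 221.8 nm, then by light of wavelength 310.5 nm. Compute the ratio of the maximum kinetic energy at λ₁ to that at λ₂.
4.3757

Using Einstein's equation: KE_max = hc/λ - φ

For λ₁ = 221.8 nm:
E₁ = hc/λ₁ = 5.5899 eV
KE₁ = E₁ - φ = 5.5899 - 3.52 = 2.0699 eV

For λ₂ = 310.5 nm:
E₂ = hc/λ₂ = 3.9930 eV
KE₂ = E₂ - φ = 3.9930 - 3.52 = 0.4730 eV

Ratio: KE₁/KE₂ = 2.0699/0.4730 = 4.3757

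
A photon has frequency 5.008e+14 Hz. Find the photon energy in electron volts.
2.0711 eV

Using E = hf:

E = hf = (6.626×10⁻³⁴ J·s)(5.008e+14 Hz)
E = 2.0711 eV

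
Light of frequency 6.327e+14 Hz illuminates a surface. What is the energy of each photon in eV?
2.6166 eV

Using E = hf:

E = hf = (6.626×10⁻³⁴ J·s)(6.327e+14 Hz)
E = 2.6166 eV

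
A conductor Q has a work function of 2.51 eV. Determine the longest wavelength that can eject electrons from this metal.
493.96 nm

The threshold wavelength is when the photon energy equals the work function:
hc/λ₀ = φ

Solving for λ₀:
λ₀ = hc/φ = (6.626×10⁻³⁴ J·s)(3×10⁸ m/s) / (2.51 eV × 1.602×10⁻¹⁹ J/eV)
λ₀ = 493.96 nm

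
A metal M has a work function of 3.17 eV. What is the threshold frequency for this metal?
7.6650e+14 Hz

The threshold frequency is when the photon energy equals the work function:
hf₀ = φ

Solving for f₀:
f₀ = φ/h = (3.17 eV × 1.602×10⁻¹⁹ J/eV) / (6.626×10⁻³⁴ J·s)
f₀ = 7.6650e+14 Hz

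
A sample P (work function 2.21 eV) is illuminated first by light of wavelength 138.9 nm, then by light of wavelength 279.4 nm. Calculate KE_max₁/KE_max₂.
3.0151

Using Einstein's equation: KE_max = hc/λ - φ

For λ₁ = 138.9 nm:
E₁ = hc/λ₁ = 8.9261 eV
KE₁ = E₁ - φ = 8.9261 - 2.21 = 6.7161 eV

For λ₂ = 279.4 nm:
E₂ = hc/λ₂ = 4.4375 eV
KE₂ = E₂ - φ = 4.4375 - 2.21 = 2.2275 eV

Ratio: KE₁/KE₂ = 6.7161/2.2275 = 3.0151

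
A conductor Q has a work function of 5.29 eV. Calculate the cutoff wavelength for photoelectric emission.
234.37 nm

The threshold wavelength is when the photon energy equals the work function:
hc/λ₀ = φ

Solving for λ₀:
λ₀ = hc/φ = (6.626×10⁻³⁴ J·s)(3×10⁸ m/s) / (5.29 eV × 1.602×10⁻¹⁹ J/eV)
λ₀ = 234.37 nm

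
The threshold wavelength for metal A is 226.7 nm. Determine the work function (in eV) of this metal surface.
5.47 eV

At the threshold wavelength, photon energy equals work function:
φ = hc/λ₀

Calculating:
φ = (6.626×10⁻³⁴ J·s)(3×10⁸ m/s) / (226.7×10⁻⁹ m)
φ = 5.47 eV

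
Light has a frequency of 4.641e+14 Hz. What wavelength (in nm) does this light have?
645.97 nm

Using the wave equation: c = fλ

Solving for wavelength:
λ = c/f = (3×10⁸ m/s) / (4.641e+14 Hz)
λ = 645.97 nm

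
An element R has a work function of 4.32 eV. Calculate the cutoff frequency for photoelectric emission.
1.0446e+15 Hz

The threshold frequency is when the photon energy equals the work function:
hf₀ = φ

Solving for f₀:
f₀ = φ/h = (4.32 eV × 1.602×10⁻¹⁹ J/eV) / (6.626×10⁻³⁴ J·s)
f₀ = 1.0446e+15 Hz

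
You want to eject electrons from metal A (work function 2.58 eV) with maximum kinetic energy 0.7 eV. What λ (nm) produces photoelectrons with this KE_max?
378.00 nm

From Einstein's equation: KE_max = hc/λ - φ

Rearranging for λ:
hc/λ = KE_max + φ
λ = hc/(KE_max + φ)

Required photon energy:
E_photon = KE_max + φ = 0.7 + 2.58 = 3.28 eV

Required wavelength:
λ = hc/E_photon = (6.626×10⁻³⁴)(3×10⁸) / (3.28 × 1.602×10⁻¹⁹)
λ = 378.00 nm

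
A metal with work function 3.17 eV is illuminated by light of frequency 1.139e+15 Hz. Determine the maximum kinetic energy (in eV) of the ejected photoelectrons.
1.5405 eV

Using Einstein's photoelectric equation: KE_max = hf - φ

First, calculate the photon energy:
E_photon = hf = (6.626×10⁻³⁴ J·s)(1.139e+15 Hz)
E_photon = 4.7105 eV

Then, the maximum kinetic energy:
KE_max = E_photon - φ = 4.7105 eV - 3.17 eV = 1.5405 eV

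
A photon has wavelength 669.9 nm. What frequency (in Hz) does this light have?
4.4752e+14 Hz

Using the wave equation: c = fλ

Solving for frequency:
f = c/λ = (3×10⁸ m/s) / (669.9×10⁻⁹ m)
f = 4.4752e+14 Hz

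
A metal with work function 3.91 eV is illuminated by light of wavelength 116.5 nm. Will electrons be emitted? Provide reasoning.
Yes

For photoemission, the photon energy must exceed the work function.

Photon energy: E = hc/λ = 10.6424 eV
Work function: φ = 3.91 eV

Since E_photon (10.6424 eV) > φ (3.91 eV), photoemission WILL occur.
The threshold wavelength is λ₀ = hc/φ = 317.1 nm.
Since 116.5 nm < 317.1 nm, the light has sufficient energy.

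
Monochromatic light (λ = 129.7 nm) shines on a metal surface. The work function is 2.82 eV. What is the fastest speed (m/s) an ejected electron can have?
1.5397e+06 m/s

First, find the maximum kinetic energy:
E_photon = hc/λ = 9.5593 eV
KE_max = E_photon - φ = 9.5593 - 2.82 = 6.7393 eV

Convert to Joules: KE_max = 6.7393 × 1.602×10⁻¹⁹ J = 1.0798e-18 J

Then use KE = ½mv² to find velocity:
v = √(2·KE/m) = √(2 × 1.0798e-18 J / 9.109e-31 kg)
v = 1.5397e+06 m/s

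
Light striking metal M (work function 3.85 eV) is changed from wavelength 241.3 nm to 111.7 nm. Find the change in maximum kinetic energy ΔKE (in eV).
5.9616 eV

Using Einstein's equation: KE_max = hc/λ - φ

For λ₁ = 241.3 nm:
KE₁ = hc/λ₁ - φ = 5.1382 - 3.85 = 1.2882 eV

For λ₂ = 111.7 nm:
KE₂ = hc/λ₂ - φ = 11.0997 - 3.85 = 7.2497 eV

Change in KE:
ΔKE = KE₂ - KE₁ = 7.2497 - 1.2882 = 5.9616 eV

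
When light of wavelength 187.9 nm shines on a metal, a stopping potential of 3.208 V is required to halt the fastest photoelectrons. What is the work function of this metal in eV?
3.39 eV

The stopping potential gives the maximum kinetic energy: KE_max = eV_s = 3.208 eV

From Einstein's photoelectric equation: KE_max = hc/λ - φ
Rearranging: φ = hc/λ - KE_max

Calculate photon energy:
E_photon = hc/λ = (6.626×10⁻³⁴ J·s)(3×10⁸ m/s) / (187.9×10⁻⁹ m) = 6.5984 eV

Therefore:
φ = 6.5984 - 3.208 = 3.39 eV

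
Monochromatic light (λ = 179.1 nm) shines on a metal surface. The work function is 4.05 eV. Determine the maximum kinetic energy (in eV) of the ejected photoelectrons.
2.8726 eV

Using Einstein's photoelectric equation: KE_max = hf - φ = hc/λ - φ

First, calculate the photon energy:
E_photon = hc/λ = (6.626×10⁻³⁴ J·s)(3×10⁸ m/s) / (179.1×10⁻⁹ m)
E_photon = 6.9226 eV

Then, the maximum kinetic energy:
KE_max = E_photon - φ = 6.9226 eV - 4.05 eV = 2.8726 eV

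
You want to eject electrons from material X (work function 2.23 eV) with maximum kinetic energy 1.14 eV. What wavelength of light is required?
367.91 nm

From Einstein's equation: KE_max = hc/λ - φ

Rearranging for λ:
hc/λ = KE_max + φ
λ = hc/(KE_max + φ)

Required photon energy:
E_photon = KE_max + φ = 1.14 + 2.23 = 3.37 eV

Required wavelength:
λ = hc/E_photon = (6.626×10⁻³⁴)(3×10⁸) / (3.37 × 1.602×10⁻¹⁹)
λ = 367.91 nm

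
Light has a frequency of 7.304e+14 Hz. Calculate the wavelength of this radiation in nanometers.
410.45 nm

Using the wave equation: c = fλ

Solving for wavelength:
λ = c/f = (3×10⁸ m/s) / (7.304e+14 Hz)
λ = 410.45 nm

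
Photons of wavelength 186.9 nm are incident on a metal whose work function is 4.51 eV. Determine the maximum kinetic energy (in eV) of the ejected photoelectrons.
2.1237 eV

Using Einstein's photoelectric equation: KE_max = hf - φ = hc/λ - φ

First, calculate the photon energy:
E_photon = hc/λ = (6.626×10⁻³⁴ J·s)(3×10⁸ m/s) / (186.9×10⁻⁹ m)
E_photon = 6.6337 eV

Then, the maximum kinetic energy:
KE_max = E_photon - φ = 6.6337 eV - 4.51 eV = 2.1237 eV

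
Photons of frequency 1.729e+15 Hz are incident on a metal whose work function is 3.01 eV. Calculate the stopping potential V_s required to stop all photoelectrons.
4.1406 V

The stopping potential V_s satisfies: eV_s = KE_max

First, find KE_max using Einstein's equation:
E_photon = hf = (6.626×10⁻³⁴ J·s)(1.729e+15 Hz) = 7.1506 eV
KE_max = E_photon - φ = 7.1506 - 3.01 = 4.1406 eV

Since eV_s = KE_max:
V_s = KE_max/e = 4.1406 V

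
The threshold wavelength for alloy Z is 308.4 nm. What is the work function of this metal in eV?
4.02 eV

At the threshold wavelength, photon energy equals work function:
φ = hc/λ₀

Calculating:
φ = (6.626×10⁻³⁴ J·s)(3×10⁸ m/s) / (308.4×10⁻⁹ m)
φ = 4.02 eV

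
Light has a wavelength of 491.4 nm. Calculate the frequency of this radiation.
6.1008e+14 Hz

Using the wave equation: c = fλ

Solving for frequency:
f = c/λ = (3×10⁸ m/s) / (491.4×10⁻⁹ m)
f = 6.1008e+14 Hz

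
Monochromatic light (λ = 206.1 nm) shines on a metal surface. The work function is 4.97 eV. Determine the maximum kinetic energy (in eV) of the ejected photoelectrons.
1.0457 eV

Using Einstein's photoelectric equation: KE_max = hf - φ = hc/λ - φ

First, calculate the photon energy:
E_photon = hc/λ = (6.626×10⁻³⁴ J·s)(3×10⁸ m/s) / (206.1×10⁻⁹ m)
E_photon = 6.0157 eV

Then, the maximum kinetic energy:
KE_max = E_photon - φ = 6.0157 eV - 4.97 eV = 1.0457 eV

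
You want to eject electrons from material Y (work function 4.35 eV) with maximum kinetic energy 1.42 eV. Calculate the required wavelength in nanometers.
214.88 nm

From Einstein's equation: KE_max = hc/λ - φ

Rearranging for λ:
hc/λ = KE_max + φ
λ = hc/(KE_max + φ)

Required photon energy:
E_photon = KE_max + φ = 1.42 + 4.35 = 5.77 eV

Required wavelength:
λ = hc/E_photon = (6.626×10⁻³⁴)(3×10⁸) / (5.77 × 1.602×10⁻¹⁹)
λ = 214.88 nm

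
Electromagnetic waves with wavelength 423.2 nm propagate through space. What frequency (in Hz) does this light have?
7.0839e+14 Hz

Using the wave equation: c = fλ

Solving for frequency:
f = c/λ = (3×10⁸ m/s) / (423.2×10⁻⁹ m)
f = 7.0839e+14 Hz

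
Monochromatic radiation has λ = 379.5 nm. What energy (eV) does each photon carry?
3.2670 eV

Using E = hf = hc/λ:

E = hc/λ = (6.626×10⁻³⁴ J·s)(3×10⁸ m/s) / (379.5×10⁻⁹ m)
E = 3.2670 eV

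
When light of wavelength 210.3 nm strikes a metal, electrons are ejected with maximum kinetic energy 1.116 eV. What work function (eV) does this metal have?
4.78 eV

From Einstein's photoelectric equation: KE_max = hf - φ = hc/λ - φ

Rearranging for φ:
φ = hc/λ - KE_max

Calculate photon energy:
E_photon = hc/λ = 5.8956 eV

Therefore:
φ = 5.8956 - 1.116 = 4.78 eV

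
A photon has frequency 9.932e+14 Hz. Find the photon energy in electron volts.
4.1075 eV

Using E = hf:

E = hf = (6.626×10⁻³⁴ J·s)(9.932e+14 Hz)
E = 4.1075 eV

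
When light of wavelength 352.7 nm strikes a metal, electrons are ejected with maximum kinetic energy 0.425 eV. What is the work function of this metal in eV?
3.09 eV

From Einstein's photoelectric equation: KE_max = hf - φ = hc/λ - φ

Rearranging for φ:
φ = hc/λ - KE_max

Calculate photon energy:
E_photon = hc/λ = 3.5153 eV

Therefore:
φ = 3.5153 - 0.425 = 3.09 eV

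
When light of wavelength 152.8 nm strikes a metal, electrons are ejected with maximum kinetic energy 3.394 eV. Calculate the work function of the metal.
4.72 eV

From Einstein's photoelectric equation: KE_max = hf - φ = hc/λ - φ

Rearranging for φ:
φ = hc/λ - KE_max

Calculate photon energy:
E_photon = hc/λ = 8.1141 eV

Therefore:
φ = 8.1141 - 3.394 = 4.72 eV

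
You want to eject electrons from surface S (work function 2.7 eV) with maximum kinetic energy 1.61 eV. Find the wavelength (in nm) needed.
287.67 nm

From Einstein's equation: KE_max = hc/λ - φ

Rearranging for λ:
hc/λ = KE_max + φ
λ = hc/(KE_max + φ)

Required photon energy:
E_photon = KE_max + φ = 1.61 + 2.7 = 4.31 eV

Required wavelength:
λ = hc/E_photon = (6.626×10⁻³⁴)(3×10⁸) / (4.31 × 1.602×10⁻¹⁹)
λ = 287.67 nm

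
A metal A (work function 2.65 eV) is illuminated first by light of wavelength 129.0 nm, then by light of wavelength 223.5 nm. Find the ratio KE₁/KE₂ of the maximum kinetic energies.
2.4026

Using Einstein's equation: KE_max = hc/λ - φ

For λ₁ = 129.0 nm:
E₁ = hc/λ₁ = 9.6112 eV
KE₁ = E₁ - φ = 9.6112 - 2.65 = 6.9612 eV

For λ₂ = 223.5 nm:
E₂ = hc/λ₂ = 5.5474 eV
KE₂ = E₂ - φ = 5.5474 - 2.65 = 2.8974 eV

Ratio: KE₁/KE₂ = 6.9612/2.8974 = 2.4026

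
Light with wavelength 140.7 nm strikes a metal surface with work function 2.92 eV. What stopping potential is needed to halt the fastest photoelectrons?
5.8920 V

The stopping potential V_s satisfies: eV_s = KE_max

First, find KE_max using Einstein's equation:
E_photon = hc/λ = 8.8120 eV
KE_max = E_photon - φ = 8.8120 - 2.92 = 5.8920 eV

Since eV_s = KE_max:
V_s = KE_max/e = 5.8920 V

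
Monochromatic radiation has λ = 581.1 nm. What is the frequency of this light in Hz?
5.1591e+14 Hz

Using the wave equation: c = fλ

Solving for frequency:
f = c/λ = (3×10⁸ m/s) / (581.1×10⁻⁹ m)
f = 5.1591e+14 Hz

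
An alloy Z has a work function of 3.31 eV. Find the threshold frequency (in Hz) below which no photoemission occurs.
8.0035e+14 Hz

The threshold frequency is when the photon energy equals the work function:
hf₀ = φ

Solving for f₀:
f₀ = φ/h = (3.31 eV × 1.602×10⁻¹⁹ J/eV) / (6.626×10⁻³⁴ J·s)
f₀ = 8.0035e+14 Hz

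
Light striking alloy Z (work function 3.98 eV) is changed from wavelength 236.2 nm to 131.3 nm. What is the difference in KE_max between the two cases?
4.1937 eV

Using Einstein's equation: KE_max = hc/λ - φ

For λ₁ = 236.2 nm:
KE₁ = hc/λ₁ - φ = 5.2491 - 3.98 = 1.2691 eV

For λ₂ = 131.3 nm:
KE₂ = hc/λ₂ - φ = 9.4428 - 3.98 = 5.4628 eV

Change in KE:
ΔKE = KE₂ - KE₁ = 5.4628 - 1.2691 = 4.1937 eV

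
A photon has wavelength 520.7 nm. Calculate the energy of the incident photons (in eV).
2.3811 eV

Using E = hf = hc/λ:

E = hc/λ = (6.626×10⁻³⁴ J·s)(3×10⁸ m/s) / (520.7×10⁻⁹ m)
E = 2.3811 eV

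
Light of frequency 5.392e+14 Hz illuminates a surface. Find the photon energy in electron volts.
2.2300 eV

Using E = hf:

E = hf = (6.626×10⁻³⁴ J·s)(5.392e+14 Hz)
E = 2.2300 eV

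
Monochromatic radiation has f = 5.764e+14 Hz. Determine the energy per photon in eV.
2.3838 eV

Using E = hf:

E = hf = (6.626×10⁻³⁴ J·s)(5.764e+14 Hz)
E = 2.3838 eV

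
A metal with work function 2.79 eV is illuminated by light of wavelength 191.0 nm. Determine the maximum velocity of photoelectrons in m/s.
1.1410e+06 m/s

First, find the maximum kinetic energy:
E_photon = hc/λ = 6.4913 eV
KE_max = E_photon - φ = 6.4913 - 2.79 = 3.7013 eV

Convert to Joules: KE_max = 3.7013 × 1.602×10⁻¹⁹ J = 5.9302e-19 J

Then use KE = ½mv² to find velocity:
v = √(2·KE/m) = √(2 × 5.9302e-19 J / 9.109e-31 kg)
v = 1.1410e+06 m/s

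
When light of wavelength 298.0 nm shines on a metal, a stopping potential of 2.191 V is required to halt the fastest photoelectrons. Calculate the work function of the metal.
1.97 eV

The stopping potential gives the maximum kinetic energy: KE_max = eV_s = 2.191 eV

From Einstein's photoelectric equation: KE_max = hc/λ - φ
Rearranging: φ = hc/λ - KE_max

Calculate photon energy:
E_photon = hc/λ = (6.626×10⁻³⁴ J·s)(3×10⁸ m/s) / (298.0×10⁻⁹ m) = 4.1605 eV

Therefore:
φ = 4.1605 - 2.191 = 1.97 eV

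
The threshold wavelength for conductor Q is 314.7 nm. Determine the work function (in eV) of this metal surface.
3.94 eV

At the threshold wavelength, photon energy equals work function:
φ = hc/λ₀

Calculating:
φ = (6.626×10⁻³⁴ J·s)(3×10⁸ m/s) / (314.7×10⁻⁹ m)
φ = 3.94 eV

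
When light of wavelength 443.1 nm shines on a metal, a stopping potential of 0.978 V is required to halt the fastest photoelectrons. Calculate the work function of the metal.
1.82 eV

The stopping potential gives the maximum kinetic energy: KE_max = eV_s = 0.978 eV

From Einstein's photoelectric equation: KE_max = hc/λ - φ
Rearranging: φ = hc/λ - KE_max

Calculate photon energy:
E_photon = hc/λ = (6.626×10⁻³⁴ J·s)(3×10⁸ m/s) / (443.1×10⁻⁹ m) = 2.7981 eV

Therefore:
φ = 2.7981 - 0.978 = 1.82 eV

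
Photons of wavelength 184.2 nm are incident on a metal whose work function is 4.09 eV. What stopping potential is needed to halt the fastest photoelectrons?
2.6410 V

The stopping potential V_s satisfies: eV_s = KE_max

First, find KE_max using Einstein's equation:
E_photon = hc/λ = 6.7310 eV
KE_max = E_photon - φ = 6.7310 - 4.09 = 2.6410 eV

Since eV_s = KE_max:
V_s = KE_max/e = 2.6410 V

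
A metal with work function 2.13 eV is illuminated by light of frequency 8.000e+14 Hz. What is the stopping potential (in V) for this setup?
1.1785 V

The stopping potential V_s satisfies: eV_s = KE_max

First, find KE_max using Einstein's equation:
E_photon = hf = (6.626×10⁻³⁴ J·s)(8.000e+14 Hz) = 3.3085 eV
KE_max = E_photon - φ = 3.3085 - 2.13 = 1.1785 eV

Since eV_s = KE_max:
V_s = KE_max/e = 1.1785 V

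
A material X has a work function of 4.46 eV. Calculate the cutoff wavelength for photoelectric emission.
277.99 nm

The threshold wavelength is when the photon energy equals the work function:
hc/λ₀ = φ

Solving for λ₀:
λ₀ = hc/φ = (6.626×10⁻³⁴ J·s)(3×10⁸ m/s) / (4.46 eV × 1.602×10⁻¹⁹ J/eV)
λ₀ = 277.99 nm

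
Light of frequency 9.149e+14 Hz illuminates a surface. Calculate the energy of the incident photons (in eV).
3.7837 eV

Using E = hf:

E = hf = (6.626×10⁻³⁴ J·s)(9.149e+14 Hz)
E = 3.7837 eV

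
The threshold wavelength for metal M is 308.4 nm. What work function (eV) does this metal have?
4.02 eV

At the threshold wavelength, photon energy equals work function:
φ = hc/λ₀

Calculating:
φ = (6.626×10⁻³⁴ J·s)(3×10⁸ m/s) / (308.4×10⁻⁹ m)
φ = 4.02 eV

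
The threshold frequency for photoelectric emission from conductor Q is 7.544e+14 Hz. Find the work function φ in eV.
3.12 eV

At the threshold frequency, photon energy equals work function:
φ = hf₀

Calculating:
φ = (6.626×10⁻³⁴ J·s)(7.544e+14 Hz)
φ = 3.12 eV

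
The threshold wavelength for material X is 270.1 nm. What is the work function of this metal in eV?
4.59 eV

At the threshold wavelength, photon energy equals work function:
φ = hc/λ₀

Calculating:
φ = (6.626×10⁻³⁴ J·s)(3×10⁸ m/s) / (270.1×10⁻⁹ m)
φ = 4.59 eV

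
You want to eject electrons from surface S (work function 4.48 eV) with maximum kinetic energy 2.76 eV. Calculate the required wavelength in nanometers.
171.25 nm

From Einstein's equation: KE_max = hc/λ - φ

Rearranging for λ:
hc/λ = KE_max + φ
λ = hc/(KE_max + φ)

Required photon energy:
E_photon = KE_max + φ = 2.76 + 4.48 = 7.24 eV

Required wavelength:
λ = hc/E_photon = (6.626×10⁻³⁴)(3×10⁸) / (7.24 × 1.602×10⁻¹⁹)
λ = 171.25 nm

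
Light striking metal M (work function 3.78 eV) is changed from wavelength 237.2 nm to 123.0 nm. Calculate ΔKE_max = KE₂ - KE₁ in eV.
4.8530 eV

Using Einstein's equation: KE_max = hc/λ - φ

For λ₁ = 237.2 nm:
KE₁ = hc/λ₁ - φ = 5.2270 - 3.78 = 1.4470 eV

For λ₂ = 123.0 nm:
KE₂ = hc/λ₂ - φ = 10.0800 - 3.78 = 6.3000 eV

Change in KE:
ΔKE = KE₂ - KE₁ = 6.3000 - 1.4470 = 4.8530 eV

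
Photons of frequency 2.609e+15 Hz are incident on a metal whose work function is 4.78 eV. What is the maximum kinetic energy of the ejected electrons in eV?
6.0100 eV

Using Einstein's photoelectric equation: KE_max = hf - φ

First, calculate the photon energy:
E_photon = hf = (6.626×10⁻³⁴ J·s)(2.609e+15 Hz)
E_photon = 10.7900 eV

Then, the maximum kinetic energy:
KE_max = E_photon - φ = 10.7900 eV - 4.78 eV = 6.0100 eV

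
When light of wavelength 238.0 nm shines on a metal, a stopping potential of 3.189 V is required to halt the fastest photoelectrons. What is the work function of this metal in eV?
2.02 eV

The stopping potential gives the maximum kinetic energy: KE_max = eV_s = 3.189 eV

From Einstein's photoelectric equation: KE_max = hc/λ - φ
Rearranging: φ = hc/λ - KE_max

Calculate photon energy:
E_photon = hc/λ = (6.626×10⁻³⁴ J·s)(3×10⁸ m/s) / (238.0×10⁻⁹ m) = 5.2094 eV

Therefore:
φ = 5.2094 - 3.189 = 2.02 eV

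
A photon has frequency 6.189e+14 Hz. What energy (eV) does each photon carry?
2.5596 eV

Using E = hf:

E = hf = (6.626×10⁻³⁴ J·s)(6.189e+14 Hz)
E = 2.5596 eV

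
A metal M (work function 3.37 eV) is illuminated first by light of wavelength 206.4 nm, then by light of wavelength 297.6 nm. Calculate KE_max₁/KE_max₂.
3.3122

Using Einstein's equation: KE_max = hc/λ - φ

For λ₁ = 206.4 nm:
E₁ = hc/λ₁ = 6.0070 eV
KE₁ = E₁ - φ = 6.0070 - 3.37 = 2.6370 eV

For λ₂ = 297.6 nm:
E₂ = hc/λ₂ = 4.1661 eV
KE₂ = E₂ - φ = 4.1661 - 3.37 = 0.7961 eV

Ratio: KE₁/KE₂ = 2.6370/0.7961 = 3.3122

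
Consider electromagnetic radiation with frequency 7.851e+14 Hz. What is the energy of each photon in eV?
3.2469 eV

Using E = hf:

E = hf = (6.626×10⁻³⁴ J·s)(7.851e+14 Hz)
E = 3.2469 eV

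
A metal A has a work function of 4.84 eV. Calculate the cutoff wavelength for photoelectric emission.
256.17 nm

The threshold wavelength is when the photon energy equals the work function:
hc/λ₀ = φ

Solving for λ₀:
λ₀ = hc/φ = (6.626×10⁻³⁴ J·s)(3×10⁸ m/s) / (4.84 eV × 1.602×10⁻¹⁹ J/eV)
λ₀ = 256.17 nm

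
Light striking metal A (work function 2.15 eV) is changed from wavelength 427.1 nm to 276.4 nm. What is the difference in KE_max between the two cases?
1.5827 eV

Using Einstein's equation: KE_max = hc/λ - φ

For λ₁ = 427.1 nm:
KE₁ = hc/λ₁ - φ = 2.9029 - 2.15 = 0.7529 eV

For λ₂ = 276.4 nm:
KE₂ = hc/λ₂ - φ = 4.4857 - 2.15 = 2.3357 eV

Change in KE:
ΔKE = KE₂ - KE₁ = 2.3357 - 0.7529 = 1.5827 eV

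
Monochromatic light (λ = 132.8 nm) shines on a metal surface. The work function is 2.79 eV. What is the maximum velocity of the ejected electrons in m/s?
1.5175e+06 m/s

First, find the maximum kinetic energy:
E_photon = hc/λ = 9.3362 eV
KE_max = E_photon - φ = 9.3362 - 2.79 = 6.5462 eV

Convert to Joules: KE_max = 6.5462 × 1.602×10⁻¹⁹ J = 1.0488e-18 J

Then use KE = ½mv² to find velocity:
v = √(2·KE/m) = √(2 × 1.0488e-18 J / 9.109e-31 kg)
v = 1.5175e+06 m/s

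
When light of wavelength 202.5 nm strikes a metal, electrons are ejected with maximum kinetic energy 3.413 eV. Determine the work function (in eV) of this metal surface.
2.71 eV

From Einstein's photoelectric equation: KE_max = hf - φ = hc/λ - φ

Rearranging for φ:
φ = hc/λ - KE_max

Calculate photon energy:
E_photon = hc/λ = 6.1227 eV

Therefore:
φ = 6.1227 - 3.413 = 2.71 eV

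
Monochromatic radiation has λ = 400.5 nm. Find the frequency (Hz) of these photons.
7.4855e+14 Hz

Using the wave equation: c = fλ

Solving for frequency:
f = c/λ = (3×10⁸ m/s) / (400.5×10⁻⁹ m)
f = 7.4855e+14 Hz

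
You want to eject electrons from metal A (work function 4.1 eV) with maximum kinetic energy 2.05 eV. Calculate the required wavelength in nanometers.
201.60 nm

From Einstein's equation: KE_max = hc/λ - φ

Rearranging for λ:
hc/λ = KE_max + φ
λ = hc/(KE_max + φ)

Required photon energy:
E_photon = KE_max + φ = 2.05 + 4.1 = 6.15 eV

Required wavelength:
λ = hc/E_photon = (6.626×10⁻³⁴)(3×10⁸) / (6.15 × 1.602×10⁻¹⁹)
λ = 201.60 nm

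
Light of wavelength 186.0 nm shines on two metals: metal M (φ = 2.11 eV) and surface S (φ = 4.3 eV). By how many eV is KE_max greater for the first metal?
2.1900 eV

Using KE_max = hc/λ - φ for each metal:

Photon energy: E = hc/λ = 6.6658 eV

For metal M (φ₁ = 2.11 eV):
KE₁ = E - φ₁ = 6.6658 - 2.11 = 4.5558 eV

For surface S (φ₂ = 4.3 eV):
KE₂ = E - φ₂ = 6.6658 - 4.3 = 2.3658 eV

Difference:
ΔKE = KE₁ - KE₂ = 4.5558 - 2.3658 = 2.1900 eV

Note: The difference equals the difference in work functions: 4.3 - 2.11 = 2.19 eV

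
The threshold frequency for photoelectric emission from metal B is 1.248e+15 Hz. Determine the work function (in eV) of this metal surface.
5.16 eV

At the threshold frequency, photon energy equals work function:
φ = hf₀

Calculating:
φ = (6.626×10⁻³⁴ J·s)(1.248e+15 Hz)
φ = 5.16 eV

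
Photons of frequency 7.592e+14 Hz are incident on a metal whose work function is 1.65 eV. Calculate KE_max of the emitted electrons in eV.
1.4898 eV

Using Einstein's photoelectric equation: KE_max = hf - φ

First, calculate the photon energy:
E_photon = hf = (6.626×10⁻³⁴ J·s)(7.592e+14 Hz)
E_photon = 3.1398 eV

Then, the maximum kinetic energy:
KE_max = E_photon - φ = 3.1398 eV - 1.65 eV = 1.4898 eV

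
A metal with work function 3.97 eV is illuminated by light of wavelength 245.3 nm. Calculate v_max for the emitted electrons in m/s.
6.1762e+05 m/s

First, find the maximum kinetic energy:
E_photon = hc/λ = 5.0544 eV
KE_max = E_photon - φ = 5.0544 - 3.97 = 1.0844 eV

Convert to Joules: KE_max = 1.0844 × 1.602×10⁻¹⁹ J = 1.7374e-19 J

Then use KE = ½mv² to find velocity:
v = √(2·KE/m) = √(2 × 1.7374e-19 J / 9.109e-31 kg)
v = 6.1762e+05 m/s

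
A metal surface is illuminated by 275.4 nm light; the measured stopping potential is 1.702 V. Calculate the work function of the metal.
2.80 eV

The stopping potential gives the maximum kinetic energy: KE_max = eV_s = 1.702 eV

From Einstein's photoelectric equation: KE_max = hc/λ - φ
Rearranging: φ = hc/λ - KE_max

Calculate photon energy:
E_photon = hc/λ = (6.626×10⁻³⁴ J·s)(3×10⁸ m/s) / (275.4×10⁻⁹ m) = 4.5020 eV

Therefore:
φ = 4.5020 - 1.702 = 2.80 eV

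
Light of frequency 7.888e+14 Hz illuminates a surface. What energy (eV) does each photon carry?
3.2622 eV

Using E = hf:

E = hf = (6.626×10⁻³⁴ J·s)(7.888e+14 Hz)
E = 3.2622 eV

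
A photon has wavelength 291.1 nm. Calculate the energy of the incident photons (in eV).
4.2592 eV

Using E = hf = hc/λ:

E = hc/λ = (6.626×10⁻³⁴ J·s)(3×10⁸ m/s) / (291.1×10⁻⁹ m)
E = 4.2592 eV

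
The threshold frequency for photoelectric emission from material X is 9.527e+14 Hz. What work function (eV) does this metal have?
3.94 eV

At the threshold frequency, photon energy equals work function:
φ = hf₀

Calculating:
φ = (6.626×10⁻³⁴ J·s)(9.527e+14 Hz)
φ = 3.94 eV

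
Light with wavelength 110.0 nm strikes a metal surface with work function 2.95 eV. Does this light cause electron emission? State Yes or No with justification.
Yes

For photoemission, the photon energy must exceed the work function.

Photon energy: E = hc/λ = 11.2713 eV
Work function: φ = 2.95 eV

Since E_photon (11.2713 eV) > φ (2.95 eV), photoemission WILL occur.
The threshold wavelength is λ₀ = hc/φ = 420.3 nm.
Since 110.0 nm < 420.3 nm, the light has sufficient energy.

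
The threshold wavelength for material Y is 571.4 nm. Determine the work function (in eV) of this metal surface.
2.17 eV

At the threshold wavelength, photon energy equals work function:
φ = hc/λ₀

Calculating:
φ = (6.626×10⁻³⁴ J·s)(3×10⁸ m/s) / (571.4×10⁻⁹ m)
φ = 2.17 eV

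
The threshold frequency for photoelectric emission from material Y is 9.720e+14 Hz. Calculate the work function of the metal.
4.02 eV

At the threshold frequency, photon energy equals work function:
φ = hf₀

Calculating:
φ = (6.626×10⁻³⁴ J·s)(9.720e+14 Hz)
φ = 4.02 eV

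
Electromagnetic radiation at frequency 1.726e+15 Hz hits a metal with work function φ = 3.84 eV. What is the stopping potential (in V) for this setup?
3.2982 V

The stopping potential V_s satisfies: eV_s = KE_max

First, find KE_max using Einstein's equation:
E_photon = hf = (6.626×10⁻³⁴ J·s)(1.726e+15 Hz) = 7.1382 eV
KE_max = E_photon - φ = 7.1382 - 3.84 = 3.2982 eV

Since eV_s = KE_max:
V_s = KE_max/e = 3.2982 V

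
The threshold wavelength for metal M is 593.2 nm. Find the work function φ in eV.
2.09 eV

At the threshold wavelength, photon energy equals work function:
φ = hc/λ₀

Calculating:
φ = (6.626×10⁻³⁴ J·s)(3×10⁸ m/s) / (593.2×10⁻⁹ m)
φ = 2.09 eV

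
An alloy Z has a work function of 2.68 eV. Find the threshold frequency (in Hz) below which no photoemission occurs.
6.4802e+14 Hz

The threshold frequency is when the photon energy equals the work function:
hf₀ = φ

Solving for f₀:
f₀ = φ/h = (2.68 eV × 1.602×10⁻¹⁹ J/eV) / (6.626×10⁻³⁴ J·s)
f₀ = 6.4802e+14 Hz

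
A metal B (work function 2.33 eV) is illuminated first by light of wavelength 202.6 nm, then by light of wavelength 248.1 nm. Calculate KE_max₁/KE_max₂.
1.4208

Using Einstein's equation: KE_max = hc/λ - φ

For λ₁ = 202.6 nm:
E₁ = hc/λ₁ = 6.1197 eV
KE₁ = E₁ - φ = 6.1197 - 2.33 = 3.7897 eV

For λ₂ = 248.1 nm:
E₂ = hc/λ₂ = 4.9973 eV
KE₂ = E₂ - φ = 4.9973 - 2.33 = 2.6673 eV

Ratio: KE₁/KE₂ = 3.7897/2.6673 = 1.4208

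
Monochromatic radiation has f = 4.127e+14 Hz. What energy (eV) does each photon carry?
1.7068 eV

Using E = hf:

E = hf = (6.626×10⁻³⁴ J·s)(4.127e+14 Hz)
E = 1.7068 eV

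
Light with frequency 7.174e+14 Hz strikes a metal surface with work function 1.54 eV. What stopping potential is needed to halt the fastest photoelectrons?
1.4269 V

The stopping potential V_s satisfies: eV_s = KE_max

First, find KE_max using Einstein's equation:
E_photon = hf = (6.626×10⁻³⁴ J·s)(7.174e+14 Hz) = 2.9669 eV
KE_max = E_photon - φ = 2.9669 - 1.54 = 1.4269 eV

Since eV_s = KE_max:
V_s = KE_max/e = 1.4269 V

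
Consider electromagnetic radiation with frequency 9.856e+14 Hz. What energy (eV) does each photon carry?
4.0761 eV

Using E = hf:

E = hf = (6.626×10⁻³⁴ J·s)(9.856e+14 Hz)
E = 4.0761 eV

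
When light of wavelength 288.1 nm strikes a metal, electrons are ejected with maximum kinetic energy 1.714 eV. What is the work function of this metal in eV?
2.59 eV

From Einstein's photoelectric equation: KE_max = hf - φ = hc/λ - φ

Rearranging for φ:
φ = hc/λ - KE_max

Calculate photon energy:
E_photon = hc/λ = 4.3035 eV

Therefore:
φ = 4.3035 - 1.714 = 2.59 eV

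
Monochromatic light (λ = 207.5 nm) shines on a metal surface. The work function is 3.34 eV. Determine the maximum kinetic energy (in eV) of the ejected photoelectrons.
2.6351 eV

Using Einstein's photoelectric equation: KE_max = hf - φ = hc/λ - φ

First, calculate the photon energy:
E_photon = hc/λ = (6.626×10⁻³⁴ J·s)(3×10⁸ m/s) / (207.5×10⁻⁹ m)
E_photon = 5.9751 eV

Then, the maximum kinetic energy:
KE_max = E_photon - φ = 5.9751 eV - 3.34 eV = 2.6351 eV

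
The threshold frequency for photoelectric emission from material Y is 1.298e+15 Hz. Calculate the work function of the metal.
5.37 eV

At the threshold frequency, photon energy equals work function:
φ = hf₀

Calculating:
φ = (6.626×10⁻³⁴ J·s)(1.298e+15 Hz)
φ = 5.37 eV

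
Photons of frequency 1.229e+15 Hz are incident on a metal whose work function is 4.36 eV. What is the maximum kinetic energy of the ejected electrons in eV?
0.7227 eV

Using Einstein's photoelectric equation: KE_max = hf - φ

First, calculate the photon energy:
E_photon = hf = (6.626×10⁻³⁴ J·s)(1.229e+15 Hz)
E_photon = 5.0827 eV

Then, the maximum kinetic energy:
KE_max = E_photon - φ = 5.0827 eV - 4.36 eV = 0.7227 eV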